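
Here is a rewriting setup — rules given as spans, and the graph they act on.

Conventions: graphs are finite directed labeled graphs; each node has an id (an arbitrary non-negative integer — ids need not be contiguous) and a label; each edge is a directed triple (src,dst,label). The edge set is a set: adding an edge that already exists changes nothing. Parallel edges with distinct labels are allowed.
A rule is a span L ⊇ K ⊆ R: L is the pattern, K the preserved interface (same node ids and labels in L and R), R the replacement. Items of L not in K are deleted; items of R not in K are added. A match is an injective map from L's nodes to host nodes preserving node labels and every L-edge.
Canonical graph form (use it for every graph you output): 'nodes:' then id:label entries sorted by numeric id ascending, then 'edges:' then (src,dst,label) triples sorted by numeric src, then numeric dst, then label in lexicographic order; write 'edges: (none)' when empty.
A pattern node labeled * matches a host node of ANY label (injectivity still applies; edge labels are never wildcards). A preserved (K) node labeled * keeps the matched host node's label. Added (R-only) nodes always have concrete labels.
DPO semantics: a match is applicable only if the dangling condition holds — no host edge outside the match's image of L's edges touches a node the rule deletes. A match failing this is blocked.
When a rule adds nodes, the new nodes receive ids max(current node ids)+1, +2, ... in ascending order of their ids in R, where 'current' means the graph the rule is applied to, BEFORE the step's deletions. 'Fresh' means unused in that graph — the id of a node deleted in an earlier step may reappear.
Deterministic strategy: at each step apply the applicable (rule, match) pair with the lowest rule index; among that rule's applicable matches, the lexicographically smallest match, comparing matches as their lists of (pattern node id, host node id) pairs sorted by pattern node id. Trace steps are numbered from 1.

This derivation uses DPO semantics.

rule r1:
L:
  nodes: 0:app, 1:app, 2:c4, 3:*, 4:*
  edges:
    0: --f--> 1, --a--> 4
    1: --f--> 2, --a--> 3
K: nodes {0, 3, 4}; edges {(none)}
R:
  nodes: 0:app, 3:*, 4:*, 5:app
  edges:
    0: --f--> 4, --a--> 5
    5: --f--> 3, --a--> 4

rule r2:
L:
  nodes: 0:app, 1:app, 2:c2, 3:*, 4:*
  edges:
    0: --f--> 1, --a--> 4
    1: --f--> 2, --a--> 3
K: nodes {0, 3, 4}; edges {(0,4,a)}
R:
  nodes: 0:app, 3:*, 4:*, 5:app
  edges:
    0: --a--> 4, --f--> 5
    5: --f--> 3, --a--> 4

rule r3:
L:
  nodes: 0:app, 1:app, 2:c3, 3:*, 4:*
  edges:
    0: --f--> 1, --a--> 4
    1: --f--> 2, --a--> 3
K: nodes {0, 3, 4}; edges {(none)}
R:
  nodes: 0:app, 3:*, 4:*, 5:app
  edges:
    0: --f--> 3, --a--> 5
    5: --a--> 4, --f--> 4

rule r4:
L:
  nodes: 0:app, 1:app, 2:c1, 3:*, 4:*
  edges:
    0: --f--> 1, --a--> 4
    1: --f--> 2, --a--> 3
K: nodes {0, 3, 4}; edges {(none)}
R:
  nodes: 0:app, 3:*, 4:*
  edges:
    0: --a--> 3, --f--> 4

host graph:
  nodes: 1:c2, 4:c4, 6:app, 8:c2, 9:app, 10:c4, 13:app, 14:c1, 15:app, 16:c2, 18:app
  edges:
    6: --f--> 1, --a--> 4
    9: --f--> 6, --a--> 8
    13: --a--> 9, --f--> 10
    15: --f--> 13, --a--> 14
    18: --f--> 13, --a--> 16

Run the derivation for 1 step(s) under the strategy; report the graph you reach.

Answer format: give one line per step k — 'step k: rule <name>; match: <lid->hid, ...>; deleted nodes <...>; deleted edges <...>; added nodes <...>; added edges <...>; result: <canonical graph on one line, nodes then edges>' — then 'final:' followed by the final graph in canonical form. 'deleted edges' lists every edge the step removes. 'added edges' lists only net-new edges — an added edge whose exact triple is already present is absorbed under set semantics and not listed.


step 1: rule r2; match: 0->9, 1->6, 2->1, 3->4, 4->8; deleted nodes 1, 6; deleted edges (6,1,f); (6,4,a); (9,6,f); added nodes 19; added edges (9,19,f); (19,4,f); (19,8,a); result: nodes: 4:c4, 8:c2, 9:app, 10:c4, 13:app, 14:c1, 15:app, 16:c2, 18:app, 19:app edges: (9,8,a); (9,19,f); (13,9,a); (13,10,f); (15,13,f); (15,14,a); (18,13,f); (18,16,a); (19,4,f); (19,8,a)
final:
nodes: 4:c4, 8:c2, 9:app, 10:c4, 13:app, 14:c1, 15:app, 16:c2, 18:app, 19:app
edges: (9,8,a); (9,19,f); (13,9,a); (13,10,f); (15,13,f); (15,14,a); (18,13,f); (18,16,a); (19,4,f); (19,8,a)


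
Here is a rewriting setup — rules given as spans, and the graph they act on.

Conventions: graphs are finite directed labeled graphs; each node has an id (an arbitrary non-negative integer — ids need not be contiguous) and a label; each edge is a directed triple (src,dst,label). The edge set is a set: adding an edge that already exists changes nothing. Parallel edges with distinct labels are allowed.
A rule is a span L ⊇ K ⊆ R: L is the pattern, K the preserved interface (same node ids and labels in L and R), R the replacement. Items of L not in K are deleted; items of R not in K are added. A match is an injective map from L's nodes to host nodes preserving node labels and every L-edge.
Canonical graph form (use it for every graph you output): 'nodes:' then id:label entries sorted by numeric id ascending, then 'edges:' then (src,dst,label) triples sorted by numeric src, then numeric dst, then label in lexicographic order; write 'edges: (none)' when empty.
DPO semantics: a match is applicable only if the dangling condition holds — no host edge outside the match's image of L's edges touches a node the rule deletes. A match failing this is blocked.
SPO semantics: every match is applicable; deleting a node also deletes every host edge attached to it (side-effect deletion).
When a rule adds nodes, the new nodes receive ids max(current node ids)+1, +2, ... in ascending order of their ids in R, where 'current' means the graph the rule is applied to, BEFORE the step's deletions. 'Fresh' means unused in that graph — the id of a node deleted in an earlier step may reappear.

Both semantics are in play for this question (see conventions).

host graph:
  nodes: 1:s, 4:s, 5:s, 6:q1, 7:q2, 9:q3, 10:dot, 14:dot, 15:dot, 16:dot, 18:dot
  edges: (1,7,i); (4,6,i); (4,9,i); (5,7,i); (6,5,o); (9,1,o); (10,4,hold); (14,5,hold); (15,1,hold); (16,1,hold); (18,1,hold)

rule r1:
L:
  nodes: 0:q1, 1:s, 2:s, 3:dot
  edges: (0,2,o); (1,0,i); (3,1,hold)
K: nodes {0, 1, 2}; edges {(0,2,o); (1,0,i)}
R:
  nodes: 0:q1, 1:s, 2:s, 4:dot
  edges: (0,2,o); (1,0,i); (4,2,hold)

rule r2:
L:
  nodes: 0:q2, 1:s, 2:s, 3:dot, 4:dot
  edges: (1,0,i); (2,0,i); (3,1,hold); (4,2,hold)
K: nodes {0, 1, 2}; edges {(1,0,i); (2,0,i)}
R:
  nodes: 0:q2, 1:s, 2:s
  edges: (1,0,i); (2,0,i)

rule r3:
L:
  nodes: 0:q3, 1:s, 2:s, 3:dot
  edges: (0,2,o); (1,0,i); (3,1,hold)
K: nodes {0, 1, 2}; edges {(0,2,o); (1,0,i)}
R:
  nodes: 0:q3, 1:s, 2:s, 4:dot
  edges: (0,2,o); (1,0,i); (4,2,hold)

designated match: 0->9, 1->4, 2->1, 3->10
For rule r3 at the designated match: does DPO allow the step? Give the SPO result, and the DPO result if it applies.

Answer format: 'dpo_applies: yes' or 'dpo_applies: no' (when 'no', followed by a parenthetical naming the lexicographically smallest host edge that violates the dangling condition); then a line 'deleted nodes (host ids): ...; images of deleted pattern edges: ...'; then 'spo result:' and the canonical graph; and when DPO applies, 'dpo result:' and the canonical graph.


dpo_applies: yes
deleted nodes (host ids): 10; images of deleted pattern edges: (10,4,hold)
spo result:
nodes: 1:s, 4:s, 5:s, 6:q1, 7:q2, 9:q3, 14:dot, 15:dot, 16:dot, 18:dot, 19:dot
edges: (1,7,i); (4,6,i); (4,9,i); (5,7,i); (6,5,o); (9,1,o); (14,5,hold); (15,1,hold); (16,1,hold); (18,1,hold); (19,1,hold)
dpo result:
nodes: 1:s, 4:s, 5:s, 6:q1, 7:q2, 9:q3, 14:dot, 15:dot, 16:dot, 18:dot, 19:dot
edges: (1,7,i); (4,6,i); (4,9,i); (5,7,i); (6,5,o); (9,1,o); (14,5,hold); (15,1,hold); (16,1,hold); (18,1,hold); (19,1,hold)


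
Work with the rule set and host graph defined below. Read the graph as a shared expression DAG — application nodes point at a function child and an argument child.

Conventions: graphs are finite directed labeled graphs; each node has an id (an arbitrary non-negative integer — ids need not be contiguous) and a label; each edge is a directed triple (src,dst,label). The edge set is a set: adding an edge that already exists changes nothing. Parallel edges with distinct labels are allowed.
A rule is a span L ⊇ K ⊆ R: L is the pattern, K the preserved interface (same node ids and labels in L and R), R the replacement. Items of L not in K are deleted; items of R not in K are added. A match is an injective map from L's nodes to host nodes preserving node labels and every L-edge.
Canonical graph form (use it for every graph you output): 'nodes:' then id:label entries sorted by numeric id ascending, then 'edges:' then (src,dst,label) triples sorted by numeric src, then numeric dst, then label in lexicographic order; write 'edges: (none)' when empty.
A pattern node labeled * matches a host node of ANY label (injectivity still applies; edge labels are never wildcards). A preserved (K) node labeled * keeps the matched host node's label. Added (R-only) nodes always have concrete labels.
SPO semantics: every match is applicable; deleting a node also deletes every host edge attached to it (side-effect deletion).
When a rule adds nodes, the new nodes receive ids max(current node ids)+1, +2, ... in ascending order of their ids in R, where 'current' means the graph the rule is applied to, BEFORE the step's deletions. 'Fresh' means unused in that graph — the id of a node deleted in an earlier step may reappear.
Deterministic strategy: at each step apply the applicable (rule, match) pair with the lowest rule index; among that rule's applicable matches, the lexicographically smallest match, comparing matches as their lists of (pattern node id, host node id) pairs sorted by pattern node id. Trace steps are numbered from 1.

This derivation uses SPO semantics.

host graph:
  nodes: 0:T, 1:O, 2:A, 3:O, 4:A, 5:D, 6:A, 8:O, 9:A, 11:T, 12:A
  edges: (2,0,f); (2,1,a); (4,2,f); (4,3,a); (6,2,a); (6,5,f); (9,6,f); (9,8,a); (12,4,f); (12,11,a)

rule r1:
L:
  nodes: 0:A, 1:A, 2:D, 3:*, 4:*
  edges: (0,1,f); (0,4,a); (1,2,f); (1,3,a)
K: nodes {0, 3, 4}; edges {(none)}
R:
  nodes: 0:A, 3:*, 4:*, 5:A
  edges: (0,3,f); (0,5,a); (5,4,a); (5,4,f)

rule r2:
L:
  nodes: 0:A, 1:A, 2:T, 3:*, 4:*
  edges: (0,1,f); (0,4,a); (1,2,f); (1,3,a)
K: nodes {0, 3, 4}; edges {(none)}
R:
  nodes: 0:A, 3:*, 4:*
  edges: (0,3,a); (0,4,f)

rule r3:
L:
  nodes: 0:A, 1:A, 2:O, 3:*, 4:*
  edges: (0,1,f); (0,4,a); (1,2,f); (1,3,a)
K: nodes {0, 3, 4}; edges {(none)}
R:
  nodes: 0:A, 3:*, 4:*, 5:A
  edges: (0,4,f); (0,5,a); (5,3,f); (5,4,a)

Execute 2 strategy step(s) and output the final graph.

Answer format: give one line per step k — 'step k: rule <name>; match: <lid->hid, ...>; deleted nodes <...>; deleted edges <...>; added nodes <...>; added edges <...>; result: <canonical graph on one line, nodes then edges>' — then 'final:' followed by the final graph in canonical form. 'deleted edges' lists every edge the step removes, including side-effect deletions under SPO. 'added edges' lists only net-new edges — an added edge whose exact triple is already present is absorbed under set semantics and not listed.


step 1: rule r1; match: 0->9, 1->6, 2->5, 3->2, 4->8; deleted nodes 5, 6; deleted edges (6,2,a); (6,5,f); (9,6,f); (9,8,a); added nodes 13; added edges (9,2,f); (9,13,a); (13,8,a); (13,8,f); result: nodes: 0:T, 1:O, 2:A, 3:O, 4:A, 8:O, 9:A, 11:T, 12:A, 13:A edges: (2,0,f); (2,1,a); (4,2,f); (4,3,a); (9,2,f); (9,13,a); (12,4,f); (12,11,a); (13,8,a); (13,8,f)
step 2: rule r2; match: 0->4, 1->2, 2->0, 3->1, 4->3; deleted nodes 0, 2; deleted edges (2,0,f); (2,1,a); (4,2,f); (4,3,a); (9,2,f); added nodes (none); added edges (4,1,a); (4,3,f); result: nodes: 1:O, 3:O, 4:A, 8:O, 9:A, 11:T, 12:A, 13:A edges: (4,1,a); (4,3,f); (9,13,a); (12,4,f); (12,11,a); (13,8,a); (13,8,f)
final:
nodes: 1:O, 3:O, 4:A, 8:O, 9:A, 11:T, 12:A, 13:A
edges: (4,1,a); (4,3,f); (9,13,a); (12,4,f); (12,11,a); (13,8,a); (13,8,f)


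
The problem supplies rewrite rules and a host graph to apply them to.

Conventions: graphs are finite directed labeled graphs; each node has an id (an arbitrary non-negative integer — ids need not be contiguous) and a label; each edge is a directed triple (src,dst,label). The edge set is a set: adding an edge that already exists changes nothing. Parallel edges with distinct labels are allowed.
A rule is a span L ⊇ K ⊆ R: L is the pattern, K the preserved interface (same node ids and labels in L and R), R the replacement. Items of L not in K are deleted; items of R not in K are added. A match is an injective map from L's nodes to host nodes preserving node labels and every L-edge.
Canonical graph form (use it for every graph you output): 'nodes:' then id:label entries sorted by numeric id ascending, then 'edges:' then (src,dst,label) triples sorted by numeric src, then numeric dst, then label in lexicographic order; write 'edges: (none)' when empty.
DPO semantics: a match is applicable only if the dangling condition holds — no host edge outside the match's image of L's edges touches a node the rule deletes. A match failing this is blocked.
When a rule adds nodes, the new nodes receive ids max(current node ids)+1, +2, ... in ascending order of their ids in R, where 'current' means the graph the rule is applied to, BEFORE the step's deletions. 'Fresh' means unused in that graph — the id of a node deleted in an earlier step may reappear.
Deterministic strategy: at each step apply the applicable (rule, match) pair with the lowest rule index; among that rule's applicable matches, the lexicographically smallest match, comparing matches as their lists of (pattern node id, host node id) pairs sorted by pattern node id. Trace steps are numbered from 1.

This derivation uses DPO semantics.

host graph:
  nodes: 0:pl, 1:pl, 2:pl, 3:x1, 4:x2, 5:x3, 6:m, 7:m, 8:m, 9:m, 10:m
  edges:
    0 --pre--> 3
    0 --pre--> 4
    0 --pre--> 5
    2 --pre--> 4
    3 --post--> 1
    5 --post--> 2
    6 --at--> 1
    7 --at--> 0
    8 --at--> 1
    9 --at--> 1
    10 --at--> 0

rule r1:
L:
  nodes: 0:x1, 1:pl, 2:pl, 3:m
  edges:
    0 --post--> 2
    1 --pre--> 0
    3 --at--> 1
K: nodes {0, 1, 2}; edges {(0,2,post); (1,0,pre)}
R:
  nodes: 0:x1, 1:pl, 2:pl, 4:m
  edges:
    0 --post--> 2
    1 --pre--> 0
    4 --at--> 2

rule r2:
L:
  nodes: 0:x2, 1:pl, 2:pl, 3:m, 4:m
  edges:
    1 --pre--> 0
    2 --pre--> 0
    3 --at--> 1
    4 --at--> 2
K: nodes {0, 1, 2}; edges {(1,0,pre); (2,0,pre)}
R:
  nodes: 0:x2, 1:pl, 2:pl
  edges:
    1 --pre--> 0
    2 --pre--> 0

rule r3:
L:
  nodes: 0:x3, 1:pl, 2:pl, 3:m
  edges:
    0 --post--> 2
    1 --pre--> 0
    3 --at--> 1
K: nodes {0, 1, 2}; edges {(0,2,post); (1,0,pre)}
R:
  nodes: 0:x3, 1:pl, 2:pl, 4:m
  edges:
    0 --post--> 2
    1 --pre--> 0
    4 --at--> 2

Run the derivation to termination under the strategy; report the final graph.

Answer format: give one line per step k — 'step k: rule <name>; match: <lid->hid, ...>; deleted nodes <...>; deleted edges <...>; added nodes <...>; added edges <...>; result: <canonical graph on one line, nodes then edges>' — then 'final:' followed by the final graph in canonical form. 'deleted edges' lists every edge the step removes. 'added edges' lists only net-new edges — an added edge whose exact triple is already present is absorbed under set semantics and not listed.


step 1: rule r1; match: 0->3, 1->0, 2->1, 3->7; deleted nodes 7; deleted edges (7,0,at); added nodes 11; added edges (11,1,at); result: nodes: 0:pl, 1:pl, 2:pl, 3:x1, 4:x2, 5:x3, 6:m, 8:m, 9:m, 10:m, 11:m edges: (0,3,pre); (0,4,pre); (0,5,pre); (2,4,pre); (3,1,post); (5,2,post); (6,1,at); (8,1,at); (9,1,at); (10,0,at); (11,1,at)
step 2: rule r1; match: 0->3, 1->0, 2->1, 3->10; deleted nodes 10; deleted edges (10,0,at); added nodes 12; added edges (12,1,at); result: nodes: 0:pl, 1:pl, 2:pl, 3:x1, 4:x2, 5:x3, 6:m, 8:m, 9:m, 11:m, 12:m edges: (0,3,pre); (0,4,pre); (0,5,pre); (2,4,pre); (3,1,post); (5,2,post); (6,1,at); (8,1,at); (9,1,at); (11,1,at); (12,1,at)
final:
nodes: 0:pl, 1:pl, 2:pl, 3:x1, 4:x2, 5:x3, 6:m, 8:m, 9:m, 11:m, 12:m
edges: (0,3,pre); (0,4,pre); (0,5,pre); (2,4,pre); (3,1,post); (5,2,post); (6,1,at); (8,1,at); (9,1,at); (11,1,at); (12,1,at)


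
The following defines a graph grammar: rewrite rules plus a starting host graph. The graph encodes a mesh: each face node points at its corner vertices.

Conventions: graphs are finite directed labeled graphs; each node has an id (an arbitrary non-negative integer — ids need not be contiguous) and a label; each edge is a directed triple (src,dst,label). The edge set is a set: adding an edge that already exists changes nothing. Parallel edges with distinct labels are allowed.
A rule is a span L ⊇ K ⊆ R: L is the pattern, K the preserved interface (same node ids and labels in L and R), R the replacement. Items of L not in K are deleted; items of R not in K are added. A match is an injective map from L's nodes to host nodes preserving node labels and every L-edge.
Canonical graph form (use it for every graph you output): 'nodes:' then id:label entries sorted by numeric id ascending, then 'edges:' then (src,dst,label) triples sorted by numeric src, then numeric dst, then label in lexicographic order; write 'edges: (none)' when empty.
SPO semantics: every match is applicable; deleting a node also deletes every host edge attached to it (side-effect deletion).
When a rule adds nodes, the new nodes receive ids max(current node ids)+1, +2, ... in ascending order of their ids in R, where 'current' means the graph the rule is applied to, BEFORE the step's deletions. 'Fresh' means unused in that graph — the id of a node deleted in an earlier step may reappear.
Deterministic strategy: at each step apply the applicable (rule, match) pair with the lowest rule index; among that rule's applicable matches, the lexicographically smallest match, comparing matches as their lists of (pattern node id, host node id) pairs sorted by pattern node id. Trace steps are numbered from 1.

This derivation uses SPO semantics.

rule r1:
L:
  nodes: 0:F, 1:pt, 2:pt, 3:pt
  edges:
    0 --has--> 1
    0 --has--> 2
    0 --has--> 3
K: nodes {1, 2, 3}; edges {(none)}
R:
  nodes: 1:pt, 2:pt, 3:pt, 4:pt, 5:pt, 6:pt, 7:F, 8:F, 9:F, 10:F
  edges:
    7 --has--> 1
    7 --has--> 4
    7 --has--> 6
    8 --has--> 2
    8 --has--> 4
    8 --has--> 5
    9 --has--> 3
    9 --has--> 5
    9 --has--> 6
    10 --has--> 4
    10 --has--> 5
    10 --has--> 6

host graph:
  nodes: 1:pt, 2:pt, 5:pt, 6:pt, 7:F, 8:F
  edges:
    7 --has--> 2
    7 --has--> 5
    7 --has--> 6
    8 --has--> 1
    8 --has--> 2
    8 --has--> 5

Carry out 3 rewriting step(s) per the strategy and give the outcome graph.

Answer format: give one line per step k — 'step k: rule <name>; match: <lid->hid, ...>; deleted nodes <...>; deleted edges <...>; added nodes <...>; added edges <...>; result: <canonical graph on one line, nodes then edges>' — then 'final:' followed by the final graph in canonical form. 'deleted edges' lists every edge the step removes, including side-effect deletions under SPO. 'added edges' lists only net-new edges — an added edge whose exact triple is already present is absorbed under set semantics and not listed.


step 1: rule r1; match: 0->7, 1->2, 2->5, 3->6; deleted nodes 7; deleted edges (7,2,has); (7,5,has); (7,6,has); added nodes 9, 10, 11, 12, 13, 14, 15; added edges (12,2,has); (12,9,has); (12,11,has); (13,5,has); (13,9,has); (13,10,has); (14,6,has); (14,10,has); (14,11,has); (15,9,has); (15,10,has); (15,11,has); result: nodes: 1:pt, 2:pt, 5:pt, 6:pt, 8:F, 9:pt, 10:pt, 11:pt, 12:F, 13:F, 14:F, 15:F edges: (8,1,has); (8,2,has); (8,5,has); (12,2,has); (12,9,has); (12,11,has); (13,5,has); (13,9,has); (13,10,has); (14,6,has); (14,10,has); (14,11,has); (15,9,has); (15,10,has); (15,11,has)
step 2: rule r1; match: 0->8, 1->1, 2->2, 3->5; deleted nodes 8; deleted edges (8,1,has); (8,2,has); (8,5,has); added nodes 16, 17, 18, 19, 20, 21, 22; added edges (19,1,has); (19,16,has); (19,18,has); (20,2,has); (20,16,has); (20,17,has); (21,5,has); (21,17,has); (21,18,has); (22,16,has); (22,17,has); (22,18,has); result: nodes: 1:pt, 2:pt, 5:pt, 6:pt, 9:pt, 10:pt, 11:pt, 12:F, 13:F, 14:F, 15:F, 16:pt, 17:pt, 18:pt, 19:F, 20:F, 21:F, 22:F edges: (12,2,has); (12,9,has); (12,11,has); (13,5,has); (13,9,has); (13,10,has); (14,6,has); (14,10,has); (14,11,has); (15,9,has); (15,10,has); (15,11,has); (19,1,has); (19,16,has); (19,18,has); (20,2,has); (20,16,has); (20,17,has); (21,5,has); (21,17,has); (21,18,has); (22,16,has); (22,17,has); (22,18,has)
step 3: rule r1; match: 0->12, 1->2, 2->9, 3->11; deleted nodes 12; deleted edges (12,2,has); (12,9,has); (12,11,has); added nodes 23, 24, 25, 26, 27, 28, 29; added edges (26,2,has); (26,23,has); (26,25,has); (27,9,has); (27,23,has); (27,24,has); (28,11,has); (28,24,has); (28,25,has); (29,23,has); (29,24,has); (29,25,has); result: nodes: 1:pt, 2:pt, 5:pt, 6:pt, 9:pt, 10:pt, 11:pt, 13:F, 14:F, 15:F, 16:pt, 17:pt, 18:pt, 19:F, 20:F, 21:F, 22:F, 23:pt, 24:pt, 25:pt, 26:F, 27:F, 28:F, 29:F edges: (13,5,has); (13,9,has); (13,10,has); (14,6,has); (14,10,has); (14,11,has); (15,9,has); (15,10,has); (15,11,has); (19,1,has); (19,16,has); (19,18,has); (20,2,has); (20,16,has); (20,17,has); (21,5,has); (21,17,has); (21,18,has); (22,16,has); (22,17,has); (22,18,has); (26,2,has); (26,23,has); (26,25,has); (27,9,has); (27,23,has); (27,24,has); (28,11,has); (28,24,has); (28,25,has); (29,23,has); (29,24,has); (29,25,has)
final:
nodes: 1:pt, 2:pt, 5:pt, 6:pt, 9:pt, 10:pt, 11:pt, 13:F, 14:F, 15:F, 16:pt, 17:pt, 18:pt, 19:F, 20:F, 21:F, 22:F, 23:pt, 24:pt, 25:pt, 26:F, 27:F, 28:F, 29:F
edges: (13,5,has); (13,9,has); (13,10,has); (14,6,has); (14,10,has); (14,11,has); (15,9,has); (15,10,has); (15,11,has); (19,1,has); (19,16,has); (19,18,has); (20,2,has); (20,16,has); (20,17,has); (21,5,has); (21,17,has); (21,18,has); (22,16,has); (22,17,has); (22,18,has); (26,2,has); (26,23,has); (26,25,has); (27,9,has); (27,23,has); (27,24,has); (28,11,has); (28,24,has); (28,25,has); (29,23,has); (29,24,has); (29,25,has)


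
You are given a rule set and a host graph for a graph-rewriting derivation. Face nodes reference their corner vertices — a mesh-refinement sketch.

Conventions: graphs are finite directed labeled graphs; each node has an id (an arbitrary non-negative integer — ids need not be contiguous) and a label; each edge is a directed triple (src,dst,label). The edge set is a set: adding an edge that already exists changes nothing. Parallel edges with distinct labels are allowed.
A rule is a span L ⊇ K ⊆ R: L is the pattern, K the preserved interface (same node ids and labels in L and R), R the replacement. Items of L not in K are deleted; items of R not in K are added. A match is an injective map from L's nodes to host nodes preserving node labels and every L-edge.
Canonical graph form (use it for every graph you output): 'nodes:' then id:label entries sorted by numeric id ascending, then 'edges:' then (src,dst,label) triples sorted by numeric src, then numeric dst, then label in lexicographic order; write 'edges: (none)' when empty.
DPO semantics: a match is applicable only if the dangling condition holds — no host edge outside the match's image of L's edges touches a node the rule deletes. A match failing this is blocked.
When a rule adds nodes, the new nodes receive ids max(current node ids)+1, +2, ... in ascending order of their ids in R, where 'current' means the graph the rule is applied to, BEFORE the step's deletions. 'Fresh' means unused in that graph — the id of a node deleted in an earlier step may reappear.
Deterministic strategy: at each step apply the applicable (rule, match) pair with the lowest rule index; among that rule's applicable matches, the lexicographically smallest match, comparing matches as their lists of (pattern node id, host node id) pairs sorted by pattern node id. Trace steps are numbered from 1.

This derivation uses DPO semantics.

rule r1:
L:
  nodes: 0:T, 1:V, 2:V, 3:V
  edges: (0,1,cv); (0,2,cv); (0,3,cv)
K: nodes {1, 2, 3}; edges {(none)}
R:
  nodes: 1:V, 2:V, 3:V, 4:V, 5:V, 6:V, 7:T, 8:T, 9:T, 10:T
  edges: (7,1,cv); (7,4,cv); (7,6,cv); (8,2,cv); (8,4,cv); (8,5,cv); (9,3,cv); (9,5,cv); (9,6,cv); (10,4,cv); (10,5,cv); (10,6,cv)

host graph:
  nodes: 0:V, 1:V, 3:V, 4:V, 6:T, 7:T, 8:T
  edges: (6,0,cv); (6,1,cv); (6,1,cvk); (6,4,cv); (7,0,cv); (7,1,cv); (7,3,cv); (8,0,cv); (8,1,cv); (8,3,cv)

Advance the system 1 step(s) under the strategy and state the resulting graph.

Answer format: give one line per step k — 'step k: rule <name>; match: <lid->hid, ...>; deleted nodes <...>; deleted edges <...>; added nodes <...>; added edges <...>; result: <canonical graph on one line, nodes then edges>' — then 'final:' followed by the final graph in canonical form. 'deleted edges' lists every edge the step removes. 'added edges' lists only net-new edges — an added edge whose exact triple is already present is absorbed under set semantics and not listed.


step 1: rule r1; match: 0->7, 1->0, 2->1, 3->3; deleted nodes 7; deleted edges (7,0,cv); (7,1,cv); (7,3,cv); added nodes 9, 10, 11, 12, 13, 14, 15; added edges (12,0,cv); (12,9,cv); (12,11,cv); (13,1,cv); (13,9,cv); (13,10,cv); (14,3,cv); (14,10,cv); (14,11,cv); (15,9,cv); (15,10,cv); (15,11,cv); result: nodes: 0:V, 1:V, 3:V, 4:V, 6:T, 8:T, 9:V, 10:V, 11:V, 12:T, 13:T, 14:T, 15:T edges: (6,0,cv); (6,1,cv); (6,1,cvk); (6,4,cv); (8,0,cv); (8,1,cv); (8,3,cv); (12,0,cv); (12,9,cv); (12,11,cv); (13,1,cv); (13,9,cv); (13,10,cv); (14,3,cv); (14,10,cv); (14,11,cv); (15,9,cv); (15,10,cv); (15,11,cv)
final:
nodes: 0:V, 1:V, 3:V, 4:V, 6:T, 8:T, 9:V, 10:V, 11:V, 12:T, 13:T, 14:T, 15:T
edges: (6,0,cv); (6,1,cv); (6,1,cvk); (6,4,cv); (8,0,cv); (8,1,cv); (8,3,cv); (12,0,cv); (12,9,cv); (12,11,cv); (13,1,cv); (13,9,cv); (13,10,cv); (14,3,cv); (14,10,cv); (14,11,cv); (15,9,cv); (15,10,cv); (15,11,cv)


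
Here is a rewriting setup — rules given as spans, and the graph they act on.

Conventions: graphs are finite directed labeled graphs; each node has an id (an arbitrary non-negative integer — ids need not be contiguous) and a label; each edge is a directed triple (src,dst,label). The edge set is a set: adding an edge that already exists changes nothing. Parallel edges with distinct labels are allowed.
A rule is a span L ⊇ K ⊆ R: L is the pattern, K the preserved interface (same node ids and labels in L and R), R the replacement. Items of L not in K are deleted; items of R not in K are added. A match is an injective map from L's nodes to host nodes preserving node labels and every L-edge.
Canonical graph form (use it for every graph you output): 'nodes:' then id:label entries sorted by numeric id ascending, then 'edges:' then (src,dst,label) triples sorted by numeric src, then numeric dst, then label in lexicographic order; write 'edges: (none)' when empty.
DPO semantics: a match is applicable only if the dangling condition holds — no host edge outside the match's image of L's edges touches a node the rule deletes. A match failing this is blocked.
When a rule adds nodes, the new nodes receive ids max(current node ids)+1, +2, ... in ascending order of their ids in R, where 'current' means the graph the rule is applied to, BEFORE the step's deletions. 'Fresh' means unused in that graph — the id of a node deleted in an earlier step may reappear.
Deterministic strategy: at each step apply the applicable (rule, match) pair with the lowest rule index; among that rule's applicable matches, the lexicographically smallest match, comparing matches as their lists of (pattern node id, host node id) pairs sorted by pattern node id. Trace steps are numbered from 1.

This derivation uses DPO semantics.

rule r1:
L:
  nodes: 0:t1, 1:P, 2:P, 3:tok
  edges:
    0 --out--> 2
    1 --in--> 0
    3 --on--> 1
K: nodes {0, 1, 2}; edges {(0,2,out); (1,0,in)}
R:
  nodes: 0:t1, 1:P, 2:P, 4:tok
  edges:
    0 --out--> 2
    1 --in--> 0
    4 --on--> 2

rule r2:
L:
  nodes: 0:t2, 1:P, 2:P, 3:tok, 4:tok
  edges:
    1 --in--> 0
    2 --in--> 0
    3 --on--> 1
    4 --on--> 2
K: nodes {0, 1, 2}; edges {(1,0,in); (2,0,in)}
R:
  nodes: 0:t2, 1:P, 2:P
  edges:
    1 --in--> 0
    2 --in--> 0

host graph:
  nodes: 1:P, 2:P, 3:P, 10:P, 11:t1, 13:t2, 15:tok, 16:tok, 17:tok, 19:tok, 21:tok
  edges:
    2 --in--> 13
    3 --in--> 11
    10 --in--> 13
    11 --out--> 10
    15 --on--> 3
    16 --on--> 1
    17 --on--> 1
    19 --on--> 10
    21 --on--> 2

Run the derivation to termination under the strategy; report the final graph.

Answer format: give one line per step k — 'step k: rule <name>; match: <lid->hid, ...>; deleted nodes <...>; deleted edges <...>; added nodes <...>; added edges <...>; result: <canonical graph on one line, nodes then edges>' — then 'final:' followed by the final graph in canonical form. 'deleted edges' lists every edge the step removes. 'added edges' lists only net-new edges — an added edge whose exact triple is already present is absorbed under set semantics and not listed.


step 1: rule r1; match: 0->11, 1->3, 2->10, 3->15; deleted nodes 15; deleted edges (15,3,on); added nodes 22; added edges (22,10,on); result: nodes: 1:P, 2:P, 3:P, 10:P, 11:t1, 13:t2, 16:tok, 17:tok, 19:tok, 21:tok, 22:tok edges: (2,13,in); (3,11,in); (10,13,in); (11,10,out); (16,1,on); (17,1,on); (19,10,on); (21,2,on); (22,10,on)
step 2: rule r2; match: 0->13, 1->2, 2->10, 3->21, 4->19; deleted nodes 19, 21; deleted edges (19,10,on); (21,2,on); added nodes (none); added edges (none); result: nodes: 1:P, 2:P, 3:P, 10:P, 11:t1, 13:t2, 16:tok, 17:tok, 22:tok edges: (2,13,in); (3,11,in); (10,13,in); (11,10,out); (16,1,on); (17,1,on); (22,10,on)
final:
nodes: 1:P, 2:P, 3:P, 10:P, 11:t1, 13:t2, 16:tok, 17:tok, 22:tok
edges: (2,13,in); (3,11,in); (10,13,in); (11,10,out); (16,1,on); (17,1,on); (22,10,on)


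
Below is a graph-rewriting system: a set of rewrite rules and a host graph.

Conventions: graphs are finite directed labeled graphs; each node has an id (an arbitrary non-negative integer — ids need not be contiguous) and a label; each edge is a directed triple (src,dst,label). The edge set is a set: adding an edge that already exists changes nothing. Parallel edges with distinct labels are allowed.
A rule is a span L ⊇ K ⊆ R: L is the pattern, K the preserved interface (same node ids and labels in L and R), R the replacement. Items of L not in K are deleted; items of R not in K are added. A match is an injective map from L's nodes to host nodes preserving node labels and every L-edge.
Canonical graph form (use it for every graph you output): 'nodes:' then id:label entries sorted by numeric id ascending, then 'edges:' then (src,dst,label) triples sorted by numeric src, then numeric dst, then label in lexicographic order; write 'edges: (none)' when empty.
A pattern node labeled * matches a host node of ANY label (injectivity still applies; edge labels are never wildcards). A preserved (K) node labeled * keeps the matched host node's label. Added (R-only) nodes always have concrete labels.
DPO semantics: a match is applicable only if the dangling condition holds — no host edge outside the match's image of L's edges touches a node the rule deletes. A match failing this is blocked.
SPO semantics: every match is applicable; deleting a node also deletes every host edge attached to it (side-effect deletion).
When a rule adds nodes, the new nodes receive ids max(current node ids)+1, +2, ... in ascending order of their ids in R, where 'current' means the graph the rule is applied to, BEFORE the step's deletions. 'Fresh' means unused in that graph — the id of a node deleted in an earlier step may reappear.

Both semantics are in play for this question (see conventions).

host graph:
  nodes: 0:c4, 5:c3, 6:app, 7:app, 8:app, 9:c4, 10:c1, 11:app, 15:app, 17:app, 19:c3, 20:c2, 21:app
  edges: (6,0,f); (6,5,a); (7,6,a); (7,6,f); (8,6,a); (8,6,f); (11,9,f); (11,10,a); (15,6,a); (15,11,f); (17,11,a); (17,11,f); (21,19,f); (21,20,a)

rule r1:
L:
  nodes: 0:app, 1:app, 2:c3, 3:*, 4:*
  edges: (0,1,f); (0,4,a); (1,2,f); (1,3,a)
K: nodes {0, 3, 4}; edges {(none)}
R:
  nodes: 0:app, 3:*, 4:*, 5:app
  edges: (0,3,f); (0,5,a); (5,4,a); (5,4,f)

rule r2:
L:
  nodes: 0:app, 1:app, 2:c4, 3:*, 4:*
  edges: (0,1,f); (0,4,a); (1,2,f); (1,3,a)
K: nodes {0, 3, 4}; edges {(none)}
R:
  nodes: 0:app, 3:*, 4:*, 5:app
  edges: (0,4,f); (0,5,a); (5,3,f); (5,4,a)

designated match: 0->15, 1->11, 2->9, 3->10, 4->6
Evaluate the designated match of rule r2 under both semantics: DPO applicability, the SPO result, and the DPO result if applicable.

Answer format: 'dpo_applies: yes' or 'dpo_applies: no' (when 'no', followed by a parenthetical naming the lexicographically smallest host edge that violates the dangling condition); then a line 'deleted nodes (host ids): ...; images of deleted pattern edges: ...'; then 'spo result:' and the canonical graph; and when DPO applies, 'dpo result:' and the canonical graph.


dpo_applies: no
(the rule deletes node 11, which keeps host edge (17,11,a) outside the match image — the dangling condition fails, DPO blocks; SPO proceeds and side-deletes such edges)
deleted nodes (host ids): 9, 11; images of deleted pattern edges: (11,9,f); (11,10,a); (15,6,a); (15,11,f)
spo result:
nodes: 0:c4, 5:c3, 6:app, 7:app, 8:app, 10:c1, 15:app, 17:app, 19:c3, 20:c2, 21:app, 22:app
edges: (6,0,f); (6,5,a); (7,6,a); (7,6,f); (8,6,a); (8,6,f); (15,6,f); (15,22,a); (21,19,f); (21,20,a); (22,6,a); (22,10,f)


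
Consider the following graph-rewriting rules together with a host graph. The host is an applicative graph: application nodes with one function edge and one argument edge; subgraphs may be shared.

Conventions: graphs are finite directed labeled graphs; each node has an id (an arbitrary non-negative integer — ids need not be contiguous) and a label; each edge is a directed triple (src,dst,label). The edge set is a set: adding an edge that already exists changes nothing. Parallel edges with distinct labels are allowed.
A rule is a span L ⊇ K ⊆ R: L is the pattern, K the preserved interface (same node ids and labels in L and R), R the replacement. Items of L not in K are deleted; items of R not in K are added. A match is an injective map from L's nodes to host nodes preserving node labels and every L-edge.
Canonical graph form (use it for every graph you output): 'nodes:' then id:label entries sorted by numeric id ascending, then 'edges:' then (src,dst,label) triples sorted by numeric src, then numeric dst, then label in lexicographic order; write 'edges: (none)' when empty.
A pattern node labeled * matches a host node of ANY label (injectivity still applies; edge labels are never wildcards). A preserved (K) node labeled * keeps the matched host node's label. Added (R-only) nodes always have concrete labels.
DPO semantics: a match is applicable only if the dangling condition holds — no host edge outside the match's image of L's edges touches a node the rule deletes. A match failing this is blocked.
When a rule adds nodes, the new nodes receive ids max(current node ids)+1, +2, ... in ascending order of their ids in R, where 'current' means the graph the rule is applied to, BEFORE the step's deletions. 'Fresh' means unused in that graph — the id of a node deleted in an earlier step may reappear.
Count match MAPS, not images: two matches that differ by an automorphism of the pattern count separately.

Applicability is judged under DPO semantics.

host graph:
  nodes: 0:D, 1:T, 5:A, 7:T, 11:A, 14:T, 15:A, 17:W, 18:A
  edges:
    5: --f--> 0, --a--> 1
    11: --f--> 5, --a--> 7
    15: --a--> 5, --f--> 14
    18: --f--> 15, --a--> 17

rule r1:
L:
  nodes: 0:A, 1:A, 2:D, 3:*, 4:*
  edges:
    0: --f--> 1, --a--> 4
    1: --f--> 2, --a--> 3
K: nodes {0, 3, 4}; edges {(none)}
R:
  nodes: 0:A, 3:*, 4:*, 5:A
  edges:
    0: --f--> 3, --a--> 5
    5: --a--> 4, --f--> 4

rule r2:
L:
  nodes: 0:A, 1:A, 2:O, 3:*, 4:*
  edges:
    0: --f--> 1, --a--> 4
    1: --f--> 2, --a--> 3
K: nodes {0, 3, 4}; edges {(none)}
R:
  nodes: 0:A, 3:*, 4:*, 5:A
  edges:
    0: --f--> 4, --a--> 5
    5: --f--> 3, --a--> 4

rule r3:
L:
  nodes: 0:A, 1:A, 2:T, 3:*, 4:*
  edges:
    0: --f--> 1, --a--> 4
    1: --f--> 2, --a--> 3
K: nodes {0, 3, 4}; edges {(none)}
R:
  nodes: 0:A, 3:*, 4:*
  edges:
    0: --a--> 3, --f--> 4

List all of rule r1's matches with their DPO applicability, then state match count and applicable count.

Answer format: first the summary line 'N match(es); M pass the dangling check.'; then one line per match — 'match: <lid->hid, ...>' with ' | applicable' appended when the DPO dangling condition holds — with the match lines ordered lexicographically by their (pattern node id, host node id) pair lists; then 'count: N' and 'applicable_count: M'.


1 match(es); 0 pass the dangling check.
match: 0->11, 1->5, 2->0, 3->1, 4->7
count: 1
applicable_count: 0


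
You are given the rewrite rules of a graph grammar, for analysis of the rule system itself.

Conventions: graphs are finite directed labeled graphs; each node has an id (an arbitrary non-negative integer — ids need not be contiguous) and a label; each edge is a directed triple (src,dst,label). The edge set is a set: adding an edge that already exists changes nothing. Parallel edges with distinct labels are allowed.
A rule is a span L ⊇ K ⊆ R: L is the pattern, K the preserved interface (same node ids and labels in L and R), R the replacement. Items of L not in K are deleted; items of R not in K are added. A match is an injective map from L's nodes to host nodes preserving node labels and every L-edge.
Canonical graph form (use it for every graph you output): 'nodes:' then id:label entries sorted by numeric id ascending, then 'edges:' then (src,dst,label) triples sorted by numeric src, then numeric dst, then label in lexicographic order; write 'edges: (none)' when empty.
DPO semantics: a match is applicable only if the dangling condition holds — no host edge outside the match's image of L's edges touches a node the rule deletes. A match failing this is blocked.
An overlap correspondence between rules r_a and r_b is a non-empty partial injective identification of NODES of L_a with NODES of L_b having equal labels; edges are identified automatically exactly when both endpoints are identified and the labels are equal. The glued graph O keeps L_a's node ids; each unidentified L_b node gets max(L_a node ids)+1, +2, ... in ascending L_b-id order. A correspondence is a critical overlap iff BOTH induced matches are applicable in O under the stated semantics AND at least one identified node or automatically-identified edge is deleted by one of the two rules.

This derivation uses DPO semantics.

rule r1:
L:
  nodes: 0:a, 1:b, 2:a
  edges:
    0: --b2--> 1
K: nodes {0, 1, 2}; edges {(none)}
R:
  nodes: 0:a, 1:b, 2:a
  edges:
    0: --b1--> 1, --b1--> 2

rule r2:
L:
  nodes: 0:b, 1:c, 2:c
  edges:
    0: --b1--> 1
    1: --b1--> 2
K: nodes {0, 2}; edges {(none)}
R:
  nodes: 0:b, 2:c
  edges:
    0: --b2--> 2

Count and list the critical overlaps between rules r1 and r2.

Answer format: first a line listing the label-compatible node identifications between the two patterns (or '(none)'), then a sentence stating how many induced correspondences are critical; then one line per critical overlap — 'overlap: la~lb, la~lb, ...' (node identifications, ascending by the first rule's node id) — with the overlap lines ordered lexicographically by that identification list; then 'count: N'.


label-compatible node identifications between L(r1) and L(r2): 1~0
0 of the induced correspondences are critical overlaps of r1 and r2.
count: 0


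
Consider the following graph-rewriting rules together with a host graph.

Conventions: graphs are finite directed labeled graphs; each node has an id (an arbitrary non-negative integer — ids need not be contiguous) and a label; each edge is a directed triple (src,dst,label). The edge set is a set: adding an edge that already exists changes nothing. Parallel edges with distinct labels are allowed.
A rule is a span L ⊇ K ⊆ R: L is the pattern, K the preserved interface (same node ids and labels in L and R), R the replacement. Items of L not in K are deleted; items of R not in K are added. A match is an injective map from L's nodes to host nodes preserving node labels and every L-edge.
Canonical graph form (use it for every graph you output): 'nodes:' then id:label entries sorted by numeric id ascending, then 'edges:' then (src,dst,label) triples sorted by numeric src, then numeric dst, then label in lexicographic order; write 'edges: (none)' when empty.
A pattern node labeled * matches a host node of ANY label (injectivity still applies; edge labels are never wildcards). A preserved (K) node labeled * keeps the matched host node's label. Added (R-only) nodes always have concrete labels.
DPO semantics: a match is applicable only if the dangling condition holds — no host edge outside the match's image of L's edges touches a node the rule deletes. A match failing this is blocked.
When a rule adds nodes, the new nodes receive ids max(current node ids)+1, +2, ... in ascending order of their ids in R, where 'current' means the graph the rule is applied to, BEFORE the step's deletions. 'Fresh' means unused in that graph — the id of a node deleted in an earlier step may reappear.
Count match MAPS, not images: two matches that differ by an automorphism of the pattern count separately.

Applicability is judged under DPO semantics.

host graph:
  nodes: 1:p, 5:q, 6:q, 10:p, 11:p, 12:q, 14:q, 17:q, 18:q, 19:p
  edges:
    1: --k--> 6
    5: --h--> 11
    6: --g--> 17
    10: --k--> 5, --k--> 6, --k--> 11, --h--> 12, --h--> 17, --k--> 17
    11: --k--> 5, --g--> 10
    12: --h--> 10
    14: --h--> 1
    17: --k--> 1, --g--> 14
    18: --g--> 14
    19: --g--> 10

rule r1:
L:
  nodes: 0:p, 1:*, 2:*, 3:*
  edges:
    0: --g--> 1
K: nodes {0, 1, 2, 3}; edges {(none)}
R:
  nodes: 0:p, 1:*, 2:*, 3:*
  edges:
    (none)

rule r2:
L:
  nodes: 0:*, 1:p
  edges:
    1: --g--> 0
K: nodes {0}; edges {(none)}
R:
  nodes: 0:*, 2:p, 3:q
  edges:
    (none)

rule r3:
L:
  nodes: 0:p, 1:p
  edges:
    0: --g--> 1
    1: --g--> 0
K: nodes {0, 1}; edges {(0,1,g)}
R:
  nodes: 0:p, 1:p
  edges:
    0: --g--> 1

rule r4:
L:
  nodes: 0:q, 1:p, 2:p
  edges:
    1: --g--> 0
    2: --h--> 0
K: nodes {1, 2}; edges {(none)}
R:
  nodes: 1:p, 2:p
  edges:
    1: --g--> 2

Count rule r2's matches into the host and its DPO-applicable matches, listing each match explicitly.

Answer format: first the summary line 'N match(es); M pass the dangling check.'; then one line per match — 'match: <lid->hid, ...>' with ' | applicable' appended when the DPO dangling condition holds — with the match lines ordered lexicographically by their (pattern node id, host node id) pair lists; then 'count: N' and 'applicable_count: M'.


2 match(es); 1 pass the dangling check.
match: 0->10, 1->11
match: 0->10, 1->19 | applicable
count: 2
applicable_count: 1
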